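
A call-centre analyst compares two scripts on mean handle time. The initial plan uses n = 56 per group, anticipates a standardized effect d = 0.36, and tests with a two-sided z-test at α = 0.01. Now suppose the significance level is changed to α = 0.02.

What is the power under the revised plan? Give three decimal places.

δ = d·√(n/2) = 0.36 × √(56/2) = 1.9049 (unchanged). New critical value: z_{0.01} = 2.326.
Revised power = Φ(δ − 2.326) + Φ(−δ − 2.326) = Φ(-0.421) + Φ(-4.231) = 0.3367 + 0.0000 = 0.3367.

Power ≈ 0.337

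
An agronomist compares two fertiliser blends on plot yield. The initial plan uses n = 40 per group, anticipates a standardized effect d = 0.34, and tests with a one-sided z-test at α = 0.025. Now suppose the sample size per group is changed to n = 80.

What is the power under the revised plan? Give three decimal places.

Power ≈ 0.575

With n = 80 per group: δ = d·√(n/2) = 0.34 × √(80/2) = 2.1503. Critical value z_{0.025} = 1.960.
Revised power = P(Z > 1.960 − δ) = Φ(0.190) = 0.5755.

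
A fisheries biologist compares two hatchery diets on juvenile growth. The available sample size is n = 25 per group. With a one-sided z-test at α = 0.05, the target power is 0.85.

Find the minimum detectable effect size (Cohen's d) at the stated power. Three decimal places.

d ≈ 0.758

Required noncentrality: δ = z_{0.05} + z_{0.15} = 1.645 + 1.036 = 2.681.
δ = d·√(n/2) ⇒ d = δ/√(n/2) = 2.681/√(25/2) = 0.7584.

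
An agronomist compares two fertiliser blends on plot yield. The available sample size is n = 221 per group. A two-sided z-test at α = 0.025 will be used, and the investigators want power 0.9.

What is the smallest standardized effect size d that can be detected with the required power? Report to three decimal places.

d ≈ 0.335

Required noncentrality: δ = z_{0.0125} + z_{0.10} = 2.241 + 1.282 = 3.523.
(The second rejection-region term Φ(−δ − z_{α/2}) is negligible and dropped.)
δ = d·√(n/2) ⇒ d = δ/√(n/2) = 3.523/√(221/2) = 0.3351.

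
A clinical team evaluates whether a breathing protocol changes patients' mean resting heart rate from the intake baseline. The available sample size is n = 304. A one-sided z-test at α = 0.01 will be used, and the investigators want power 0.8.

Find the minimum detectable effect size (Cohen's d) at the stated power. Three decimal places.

Need Φ(δ − 2.326) = 0.8, so δ = 2.326 + 0.842 = 3.168.
δ = d·√n ⇒ d = δ/√n = 3.168/√304 = 0.1817.

d ≈ 0.182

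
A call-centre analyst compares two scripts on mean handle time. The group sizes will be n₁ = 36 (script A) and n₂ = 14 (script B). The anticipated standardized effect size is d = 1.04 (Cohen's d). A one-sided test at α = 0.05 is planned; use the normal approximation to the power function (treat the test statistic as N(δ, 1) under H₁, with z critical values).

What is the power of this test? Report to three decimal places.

Power ≈ 0.951

Noncentrality parameter: δ = d / √(1/n₁ + 1/n₂) = 1.04 / √(1/36 + 1/14) = 3.3019
Critical value for a one-sided test at α = 0.05: z_α = 1.645.
Power = P(Z > 1.645 − δ) = Φ(1.657) = 0.9512.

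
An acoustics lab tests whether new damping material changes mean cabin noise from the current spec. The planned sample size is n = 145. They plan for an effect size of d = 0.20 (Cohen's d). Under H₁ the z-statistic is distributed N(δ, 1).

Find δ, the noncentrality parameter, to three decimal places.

δ = d·√n = 0.20 × √145 = 2.4083

δ ≈ 2.408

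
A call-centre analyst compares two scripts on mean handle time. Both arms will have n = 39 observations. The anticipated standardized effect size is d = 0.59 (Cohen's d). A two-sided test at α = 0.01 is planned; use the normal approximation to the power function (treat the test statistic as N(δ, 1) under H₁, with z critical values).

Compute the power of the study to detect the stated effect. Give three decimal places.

Power ≈ 0.512

Noncentrality parameter: δ = d·√(n/2) = 0.59 × √(39/2) = 2.6054
Two-sided α = 0.01 → critical value z_{0.005} = 2.576.
Power = Φ(δ − 2.576) + Φ(−δ − 2.576) = Φ(0.030) + Φ(-5.181) = 0.5118 + 0.0000 = 0.5118.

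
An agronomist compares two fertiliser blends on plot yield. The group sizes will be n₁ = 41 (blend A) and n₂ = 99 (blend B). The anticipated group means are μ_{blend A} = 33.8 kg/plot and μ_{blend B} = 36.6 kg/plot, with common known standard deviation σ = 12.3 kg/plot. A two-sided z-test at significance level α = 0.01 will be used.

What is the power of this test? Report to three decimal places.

Power ≈ 0.089

Standardized effect: d = |μ_{blend A} − μ_{blend B}| / σ = |33.8 − 36.6| / 12.3 = 0.2276
Noncentrality parameter: λ = d / √(1/n₁ + 1/n₂) = 0.2276 / √(1/41 + 1/99) = 1.2257
Critical value for a two-sided test at α = 0.01: z_{α/2} = 2.576.
Power = Φ(λ − 2.576) + Φ(−λ − 2.576) = Φ(-1.350) + Φ(-3.802) = 0.0885 + 0.0001 = 0.0886.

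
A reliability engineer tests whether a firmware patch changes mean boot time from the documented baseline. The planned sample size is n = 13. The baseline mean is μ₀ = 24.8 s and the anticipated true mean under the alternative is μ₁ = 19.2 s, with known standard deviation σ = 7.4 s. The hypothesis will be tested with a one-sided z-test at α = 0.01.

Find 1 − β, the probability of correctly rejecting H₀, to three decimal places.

Standardized effect: d = |μ₁ − μ₀| / σ = |19.2 − 24.8| / 7.4 = 0.7568
Noncentrality parameter: δ = d·√n = 0.7568 × √13 = 2.7285
Critical value for a one-sided test at α = 0.01: z_α = 2.326.
Power = P(Z > 2.326 − δ) = Φ(0.402) = 0.6562.

Power ≈ 0.656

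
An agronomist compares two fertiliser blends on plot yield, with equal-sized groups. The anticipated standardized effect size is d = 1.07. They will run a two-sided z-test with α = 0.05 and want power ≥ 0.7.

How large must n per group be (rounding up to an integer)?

Set Φ(δ − 1.960) = 0.7; then δ − 1.960 = Φ⁻¹(0.7) = 0.524, giving δ = 2.484.
(For δ > 0 the lower-tail rejection region contributes negligibly to power, so the one-term inversion is standard.)
δ = d·√(n/2) ⇒ n = 2(δ/d)² = 2 × (2.484 / 1.07)² = 10.78.
Rounding up, n = 11 per group.

n = 11 per group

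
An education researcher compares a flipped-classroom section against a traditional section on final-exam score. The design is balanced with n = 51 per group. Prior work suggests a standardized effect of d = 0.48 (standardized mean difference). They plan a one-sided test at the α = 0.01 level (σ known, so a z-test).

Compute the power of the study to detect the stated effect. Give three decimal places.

Power ≈ 0.539

Noncentrality parameter: δ = d·√(n/2) = 0.48 × √(51/2) = 2.4239
Critical value for a one-sided test at α = 0.01: z_α = 2.326.
Power = Φ(δ − 2.326) = Φ(0.098) = 0.5388.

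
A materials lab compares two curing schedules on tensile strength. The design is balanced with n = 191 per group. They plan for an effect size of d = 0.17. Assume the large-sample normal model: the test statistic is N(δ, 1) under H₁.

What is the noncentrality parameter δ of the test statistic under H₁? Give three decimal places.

δ ≈ 1.661

The noncentrality parameter scales effect size by the design's sample-size factor: δ = d·√(n/2) = 0.17 × √(191/2) = 1.6613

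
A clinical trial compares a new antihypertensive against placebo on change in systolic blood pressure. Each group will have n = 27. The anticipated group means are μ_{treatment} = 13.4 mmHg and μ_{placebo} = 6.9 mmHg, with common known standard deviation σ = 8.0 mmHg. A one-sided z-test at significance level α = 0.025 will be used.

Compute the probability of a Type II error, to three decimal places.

β ≈ 0.153

Standardized effect: d = |μ_{treatment} − μ_{placebo}| / σ = |13.4 − 6.9| / 8.0 = 0.8125
Noncentrality parameter: δ = d·√(n/2) = 0.8125 × √(27/2) = 2.9853
Critical value for a one-sided test at α = 0.025: z_α = 1.960.
Power = Φ(δ − 1.960) = Φ(1.025) = 0.8474.
Type II error: β = 1 − power = 1 − 0.8474 = 0.1526.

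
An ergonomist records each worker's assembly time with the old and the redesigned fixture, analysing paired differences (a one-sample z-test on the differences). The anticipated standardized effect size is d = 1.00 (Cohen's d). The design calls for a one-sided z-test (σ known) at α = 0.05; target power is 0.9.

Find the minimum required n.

n = 9

Set Φ(δ − 1.645) = 0.9; then δ − 1.645 = Φ⁻¹(0.9) = 1.282, giving δ = 2.926.
δ = d·√n ⇒ n = (δ/d)² = (2.926 / 1.00)² = 8.56.
Round up to the next whole unit.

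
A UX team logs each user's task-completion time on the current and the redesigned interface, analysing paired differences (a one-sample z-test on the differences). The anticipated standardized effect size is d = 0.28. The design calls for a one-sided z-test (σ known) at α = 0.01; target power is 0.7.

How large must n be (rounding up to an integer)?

Set Φ(δ − 2.326) = 0.7; then δ − 2.326 = Φ⁻¹(0.7) = 0.524, giving δ = 2.851.
δ = d·√n ⇒ n = (δ/d)² = (2.851 / 0.28)² = 103.66.
Rounding up, n = 104.

n = 104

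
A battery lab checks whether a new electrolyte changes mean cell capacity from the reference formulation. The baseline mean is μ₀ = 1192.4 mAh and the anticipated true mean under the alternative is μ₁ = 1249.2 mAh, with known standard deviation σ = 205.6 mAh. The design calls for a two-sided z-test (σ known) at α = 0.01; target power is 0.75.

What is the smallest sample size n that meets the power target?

Standardized effect: d = |μ₁ − μ₀| / σ = |1249.2 − 1192.4| / 205.6 = 0.2763
Set Φ(δ − 2.576) = 0.75; then δ − 2.576 = Φ⁻¹(0.75) = 0.674, giving δ = 3.250.
(Ignoring the negligible lower-tail rejection probability gives the usual closed-form inversion.)
δ = d·√n ⇒ n = (δ/d)² = (3.250 / 0.2763)² = 138.42.
Rounding up, n = 139.

n = 139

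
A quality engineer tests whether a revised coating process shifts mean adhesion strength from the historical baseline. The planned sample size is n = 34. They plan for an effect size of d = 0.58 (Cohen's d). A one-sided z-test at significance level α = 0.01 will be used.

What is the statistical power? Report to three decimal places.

Power ≈ 0.854

Noncentrality parameter: δ = d·√n = 0.58 × √34 = 3.3820
Critical value for a one-sided test at α = 0.01: z_α = 2.326.
Power = Φ(δ − 2.326) = Φ(1.056) = 0.8544.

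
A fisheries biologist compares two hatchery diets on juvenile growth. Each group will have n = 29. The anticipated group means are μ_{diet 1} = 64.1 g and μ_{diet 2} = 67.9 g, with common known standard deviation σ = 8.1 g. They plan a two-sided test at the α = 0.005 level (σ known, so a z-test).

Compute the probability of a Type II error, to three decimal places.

β ≈ 0.846

Standardized effect: d = |μ_{diet 1} − μ_{diet 2}| / σ = |64.1 − 67.9| / 8.1 = 0.4691
Noncentrality parameter: δ = d·√(n/2) = 0.4691 × √(29/2) = 1.7864
Two-sided α = 0.005 → critical value z_{0.0025} = 2.807.
Power = Φ(δ − 2.807) + Φ(−δ − 2.807) = Φ(-1.021) + Φ(-4.593) = 0.1537 + 0.0000 = 0.1537.
Type II error: β = 1 − power = 1 − 0.1537 = 0.8463.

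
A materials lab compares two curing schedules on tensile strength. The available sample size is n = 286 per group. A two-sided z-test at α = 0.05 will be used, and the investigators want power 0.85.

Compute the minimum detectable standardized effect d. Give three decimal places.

d ≈ 0.251

Required noncentrality: δ = z_{0.025} + z_{0.15} = 1.960 + 1.036 = 2.996.
(The second rejection-region term Φ(−δ − z_{α/2}) is negligible and dropped.)
δ = d·√(n/2) ⇒ d = δ/√(n/2) = 2.996/√(286/2) = 0.2506.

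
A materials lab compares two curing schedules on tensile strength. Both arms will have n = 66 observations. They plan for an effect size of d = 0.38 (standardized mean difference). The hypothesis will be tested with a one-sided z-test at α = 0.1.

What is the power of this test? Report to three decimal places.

Power ≈ 0.816

Noncentrality parameter: δ = d·√(n/2) = 0.38 × √(66/2) = 2.1829
Critical value for a one-sided test at α = 0.1: z_α = 1.282.
Power = P(Z > 1.282 − δ) = Φ(0.901) = 0.8163.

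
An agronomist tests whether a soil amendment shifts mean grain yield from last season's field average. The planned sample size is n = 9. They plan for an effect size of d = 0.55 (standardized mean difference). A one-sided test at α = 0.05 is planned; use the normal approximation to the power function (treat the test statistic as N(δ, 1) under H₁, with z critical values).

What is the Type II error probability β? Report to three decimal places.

β ≈ 0.498

Noncentrality parameter: λ = d·√n = 0.55 × √9 = 1.6500
One-sided α = 0.05 → critical value z_{0.05} = 1.645.
Power = P(Z > 1.645 − λ) = Φ(0.005) = 0.5021.
Type II error: β = 1 − power = 1 − 0.5021 = 0.4979.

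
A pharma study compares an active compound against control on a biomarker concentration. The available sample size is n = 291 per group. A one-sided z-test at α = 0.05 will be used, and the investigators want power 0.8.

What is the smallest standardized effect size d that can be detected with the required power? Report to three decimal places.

d ≈ 0.206

Need Φ(δ − 1.645) = 0.8, so δ = 1.645 + 0.842 = 2.486.
δ = d·√(n/2) ⇒ d = δ/√(n/2) = 2.486/√(291/2) = 0.2061.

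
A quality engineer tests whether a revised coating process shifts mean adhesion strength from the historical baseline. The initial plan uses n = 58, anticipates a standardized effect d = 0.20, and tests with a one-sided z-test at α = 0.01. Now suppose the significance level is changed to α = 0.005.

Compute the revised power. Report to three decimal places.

δ = d·√n = 0.20 × √58 = 1.5232 (unchanged). New critical value: z_{0.005} = 2.576.
Revised power = P(Z > 2.576 − δ) = Φ(-1.053) = 0.1462.

Power ≈ 0.146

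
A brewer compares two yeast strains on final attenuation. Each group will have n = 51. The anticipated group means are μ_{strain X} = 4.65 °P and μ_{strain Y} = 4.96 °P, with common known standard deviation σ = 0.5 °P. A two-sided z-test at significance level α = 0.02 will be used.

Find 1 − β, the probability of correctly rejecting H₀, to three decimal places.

Power ≈ 0.789

Standardized effect: d = |μ_{strain X} − μ_{strain Y}| / σ = |4.65 − 4.96| / 0.5 = 0.6200
Noncentrality parameter: δ = d·√(n/2) = 0.6200 × √(51/2) = 3.1308
Two-sided α = 0.02 → critical value z_{0.01} = 2.326.
Power = Φ(δ − 2.326) + Φ(−δ − 2.326) = Φ(0.804) + Φ(-5.457) = 0.7894 + 0.0000 = 0.7894.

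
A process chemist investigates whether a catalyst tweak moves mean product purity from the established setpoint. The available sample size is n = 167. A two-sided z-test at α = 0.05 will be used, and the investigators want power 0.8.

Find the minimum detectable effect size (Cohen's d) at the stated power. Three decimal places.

Need Φ(δ − 1.960) = 0.8, so δ = 1.960 + 0.842 = 2.802.
(The second rejection-region term Φ(−δ − z_{α/2}) is negligible and dropped.)
δ = d·√n ⇒ d = δ/√n = 2.802/√167 = 0.2168.

d ≈ 0.217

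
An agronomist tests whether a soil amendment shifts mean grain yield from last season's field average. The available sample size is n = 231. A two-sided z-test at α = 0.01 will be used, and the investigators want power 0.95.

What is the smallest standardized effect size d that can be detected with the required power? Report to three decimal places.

Need Φ(δ − 2.576) = 0.95, so δ = 2.576 + 1.645 = 4.221.
(The second rejection-region term Φ(−δ − z_{α/2}) is negligible and dropped.)
δ = d·√n ⇒ d = δ/√n = 4.221/√231 = 0.2777.

d ≈ 0.278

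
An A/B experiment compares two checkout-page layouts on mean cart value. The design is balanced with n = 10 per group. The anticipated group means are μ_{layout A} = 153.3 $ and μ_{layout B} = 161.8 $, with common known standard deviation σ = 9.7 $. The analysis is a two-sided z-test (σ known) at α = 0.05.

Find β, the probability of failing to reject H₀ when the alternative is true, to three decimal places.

Standardized effect: d = |μ_{layout A} − μ_{layout B}| / σ = |153.3 − 161.8| / 9.7 = 0.8763
Noncentrality parameter: δ = d·√(n/2) = 0.8763 × √(10/2) = 1.9594
Two-sided α = 0.05 → critical value z_{0.025} = 1.960.
Power = Φ(δ − 1.960) + Φ(−δ − 1.960) = Φ(-0.001) + Φ(-3.919) = 0.4998 + 0.0000 = 0.4998.
Type II error: β = 1 − power = 1 − 0.4998 = 0.5002.

β ≈ 0.500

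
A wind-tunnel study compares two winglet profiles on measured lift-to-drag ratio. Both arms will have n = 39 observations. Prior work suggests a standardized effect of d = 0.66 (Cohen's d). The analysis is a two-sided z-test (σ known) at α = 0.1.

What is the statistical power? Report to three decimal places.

Power ≈ 0.898

Noncentrality parameter: δ = d·√(n/2) = 0.66 × √(39/2) = 2.9145
Two-sided α = 0.1 → critical value z_{0.05} = 1.645.
Power = Φ(δ − 1.645) + Φ(−δ − 1.645) = Φ(1.270) + Φ(-4.559) = 0.8979 + 0.0000 = 0.8979.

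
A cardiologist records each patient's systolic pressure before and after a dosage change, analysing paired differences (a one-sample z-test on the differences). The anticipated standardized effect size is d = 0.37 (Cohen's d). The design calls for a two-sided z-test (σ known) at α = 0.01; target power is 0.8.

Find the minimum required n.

n = 86

Set Φ(δ − 2.576) = 0.8; then δ − 2.576 = Φ⁻¹(0.8) = 0.842, giving δ = 3.417.
(Ignoring the negligible lower-tail rejection probability gives the usual closed-form inversion.)
δ = d·√n ⇒ n = (δ/d)² = (3.417 / 0.37)² = 85.31.
Rounding up, n = 86.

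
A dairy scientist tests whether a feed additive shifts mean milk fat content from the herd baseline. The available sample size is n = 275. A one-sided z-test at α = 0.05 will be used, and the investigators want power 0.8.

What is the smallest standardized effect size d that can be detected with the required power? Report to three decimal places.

Need Φ(δ − 1.645) = 0.8, so δ = 1.645 + 0.842 = 2.486.
δ = d·√n ⇒ d = δ/√n = 2.486/√275 = 0.1499.

d ≈ 0.150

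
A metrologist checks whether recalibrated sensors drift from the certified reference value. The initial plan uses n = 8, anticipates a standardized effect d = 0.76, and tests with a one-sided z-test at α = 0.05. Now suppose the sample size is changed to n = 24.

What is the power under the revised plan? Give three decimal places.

Power ≈ 0.981

With n = 24: δ = d·√n = 0.76 × √24 = 3.7232. Critical value z_{0.05} = 1.645.
Revised power = P(Z > 1.645 − δ) = Φ(2.078) = 0.9812.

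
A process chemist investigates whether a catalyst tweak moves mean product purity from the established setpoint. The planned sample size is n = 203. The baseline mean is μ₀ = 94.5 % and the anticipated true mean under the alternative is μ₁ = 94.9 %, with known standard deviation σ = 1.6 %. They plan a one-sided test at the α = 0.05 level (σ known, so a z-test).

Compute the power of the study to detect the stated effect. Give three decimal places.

Standardized effect: d = |μ₁ − μ₀| / σ = |94.9 − 94.5| / 1.6 = 0.2500
Noncentrality parameter: δ = d·√n = 0.2500 × √203 = 3.5620
One-sided α = 0.05 → critical value z_{0.05} = 1.645.
Power = P(Z > 1.645 − δ) = Φ(1.917) = 0.9724.

Power ≈ 0.972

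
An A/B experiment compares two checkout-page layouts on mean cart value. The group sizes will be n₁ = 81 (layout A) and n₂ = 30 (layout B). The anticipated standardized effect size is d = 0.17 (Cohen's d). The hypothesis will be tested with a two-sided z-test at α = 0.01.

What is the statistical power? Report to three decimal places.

Power ≈ 0.038

Noncentrality parameter: λ = d / √(1/n₁ + 1/n₂) = 0.17 / √(1/81 + 1/30) = 0.7954
Critical value for a two-sided test at α = 0.01: z_{α/2} = 2.576.
Power = Φ(λ − 2.576) + Φ(−λ − 2.576) = Φ(-1.780) + Φ(-3.371) = 0.0375 + 0.0004 = 0.0379.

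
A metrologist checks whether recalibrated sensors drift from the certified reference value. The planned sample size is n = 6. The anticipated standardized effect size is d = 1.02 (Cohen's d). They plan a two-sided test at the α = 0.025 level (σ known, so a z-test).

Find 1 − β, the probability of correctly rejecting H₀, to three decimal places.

Noncentrality parameter: δ = d·√n = 1.02 × √6 = 2.4985
Two-sided α = 0.025 → critical value z_{0.0125} = 2.241.
Power = Φ(δ − 2.241) + Φ(−δ − 2.241) = Φ(0.257) + Φ(-4.740) = 0.6014 + 0.0000 = 0.6014.

Power ≈ 0.601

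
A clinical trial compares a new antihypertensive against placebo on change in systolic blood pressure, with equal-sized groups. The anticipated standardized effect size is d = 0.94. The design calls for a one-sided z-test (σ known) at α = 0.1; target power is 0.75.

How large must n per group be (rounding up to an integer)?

n = 9 per group

Set Φ(δ − 1.282) = 0.75; then δ − 1.282 = Φ⁻¹(0.75) = 0.674, giving δ = 1.956.
δ = d·√(n/2) ⇒ n = 2(δ/d)² = 2 × (1.956 / 0.94)² = 8.66.
Rounding up, n = 9 per group.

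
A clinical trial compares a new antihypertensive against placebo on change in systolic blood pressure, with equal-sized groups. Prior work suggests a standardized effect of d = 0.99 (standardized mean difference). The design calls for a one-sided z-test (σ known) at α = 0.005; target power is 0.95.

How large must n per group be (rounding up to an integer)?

For power 0.95 need Φ(δ − z_{0.005}) = 0.95, so δ = z_{0.005} + z_{0.05} = 2.576 + 1.645 = 4.221.
δ = d·√(n/2) ⇒ n = 2(δ/d)² = 2 × (4.221 / 0.99)² = 36.35.
Rounding up, n = 37 per group.

n = 37 per group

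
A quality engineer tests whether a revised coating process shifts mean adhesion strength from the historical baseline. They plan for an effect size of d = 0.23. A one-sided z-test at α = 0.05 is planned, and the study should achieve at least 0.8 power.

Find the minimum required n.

Set Φ(δ − 1.645) = 0.8; then δ − 1.645 = Φ⁻¹(0.8) = 0.842, giving δ = 2.486.
δ = d·√n ⇒ n = (δ/d)² = (2.486 / 0.23)² = 116.87.
Rounding up, n = 117.

n = 117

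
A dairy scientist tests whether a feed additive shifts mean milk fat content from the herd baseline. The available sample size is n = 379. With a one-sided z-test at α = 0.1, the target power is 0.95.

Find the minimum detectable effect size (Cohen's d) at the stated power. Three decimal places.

d ≈ 0.150

Need Φ(δ − 1.282) = 0.95, so δ = 1.282 + 1.645 = 2.926.
δ = d·√n ⇒ d = δ/√n = 2.926/√379 = 0.1503.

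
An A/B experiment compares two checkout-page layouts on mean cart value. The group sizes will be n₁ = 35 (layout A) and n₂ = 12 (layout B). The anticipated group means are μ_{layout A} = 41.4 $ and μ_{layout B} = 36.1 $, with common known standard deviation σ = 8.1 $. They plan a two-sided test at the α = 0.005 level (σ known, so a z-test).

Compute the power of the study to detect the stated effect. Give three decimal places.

Power ≈ 0.197

Standardized effect: d = |μ_{layout A} − μ_{layout B}| / σ = |41.4 − 36.1| / 8.1 = 0.6543
Noncentrality parameter: δ = d / √(1/n₁ + 1/n₂) = 0.6543 / √(1/35 + 1/12) = 1.9560
Critical value for a two-sided test at α = 0.005: z_{α/2} = 2.807.
Power = Φ(δ − 2.807) + Φ(−δ − 2.807) = Φ(-0.851) + Φ(-4.763) = 0.1974 + 0.0000 = 0.1974.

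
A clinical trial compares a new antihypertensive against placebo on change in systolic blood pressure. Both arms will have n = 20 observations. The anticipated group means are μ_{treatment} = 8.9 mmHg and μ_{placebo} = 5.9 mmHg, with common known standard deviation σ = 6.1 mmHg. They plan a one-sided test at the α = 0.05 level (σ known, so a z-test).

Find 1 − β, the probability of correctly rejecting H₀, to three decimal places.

Standardized effect: d = |μ_{treatment} − μ_{placebo}| / σ = |8.9 − 5.9| / 6.1 = 0.4918
Noncentrality parameter: δ = d·√(n/2) = 0.4918 × √(20/2) = 1.5552
One-sided α = 0.05 → critical value z_{0.05} = 1.645.
Power = Φ(δ − 1.645) = Φ(-0.090) = 0.4643.

Power ≈ 0.464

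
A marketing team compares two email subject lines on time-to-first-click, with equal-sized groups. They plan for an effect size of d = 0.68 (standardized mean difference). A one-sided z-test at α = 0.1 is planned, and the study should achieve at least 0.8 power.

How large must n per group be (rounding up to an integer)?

n = 20 per group

For power 0.8 need Φ(δ − z_{0.1}) = 0.8, so δ = z_{0.1} + z_{0.20} = 1.282 + 0.842 = 2.123.
δ = d·√(n/2) ⇒ n = 2(δ/d)² = 2 × (2.123 / 0.68)² = 19.50.
Round up to the next whole unit.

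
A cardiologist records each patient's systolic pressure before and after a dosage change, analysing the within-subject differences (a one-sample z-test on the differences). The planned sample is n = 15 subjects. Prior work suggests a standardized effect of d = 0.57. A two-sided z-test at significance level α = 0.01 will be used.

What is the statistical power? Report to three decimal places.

Power ≈ 0.356

Noncentrality parameter: δ = d·√n = 0.57 × √15 = 2.2076
Two-sided α = 0.01 → critical value z_{0.005} = 2.576.
Power = Φ(δ − 2.576) + Φ(−δ − 2.576) = Φ(-0.368) + Φ(-4.783) = 0.3564 + 0.0000 = 0.3564.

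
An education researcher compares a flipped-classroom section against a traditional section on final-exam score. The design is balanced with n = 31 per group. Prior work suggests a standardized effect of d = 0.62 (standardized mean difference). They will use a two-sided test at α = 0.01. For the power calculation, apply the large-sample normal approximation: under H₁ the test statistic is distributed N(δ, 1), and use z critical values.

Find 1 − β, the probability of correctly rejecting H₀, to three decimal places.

Power ≈ 0.446

Noncentrality parameter: δ = d·√(n/2) = 0.62 × √(31/2) = 2.4409
Two-sided α = 0.01 → critical value z_{0.005} = 2.576.
Power = Φ(δ − 2.576) + Φ(−δ − 2.576) = Φ(-0.135) + Φ(-5.017) = 0.4464 + 0.0000 = 0.4464.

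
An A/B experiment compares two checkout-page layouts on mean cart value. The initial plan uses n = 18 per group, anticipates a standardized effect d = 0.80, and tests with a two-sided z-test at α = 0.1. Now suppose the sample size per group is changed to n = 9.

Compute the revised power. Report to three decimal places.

Power ≈ 0.521

With n = 9 per group: δ = d·√(n/2) = 0.80 × √(9/2) = 1.6971. Critical value z_{0.05} = 1.645.
Revised power = Φ(δ − 1.645) + Φ(−δ − 1.645) = Φ(0.052) + Φ(-3.342) = 0.5208 + 0.0004 = 0.5212.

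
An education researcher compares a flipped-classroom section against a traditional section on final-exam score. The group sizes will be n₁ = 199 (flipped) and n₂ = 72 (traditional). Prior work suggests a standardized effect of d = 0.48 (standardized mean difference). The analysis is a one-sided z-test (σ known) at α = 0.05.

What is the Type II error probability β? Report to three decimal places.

Noncentrality parameter: δ = d / √(1/n₁ + 1/n₂) = 0.48 / √(1/199 + 1/72) = 3.4902
One-sided α = 0.05 → critical value z_{0.05} = 1.645.
Power = Φ(δ − 1.645) = Φ(1.845) = 0.9675.
Type II error: β = 1 − power = 1 − 0.9675 = 0.0325.

β ≈ 0.032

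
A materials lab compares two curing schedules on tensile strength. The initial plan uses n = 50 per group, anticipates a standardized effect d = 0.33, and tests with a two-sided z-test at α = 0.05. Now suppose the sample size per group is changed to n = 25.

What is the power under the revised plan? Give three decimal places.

With n = 25 per group: δ = d·√(n/2) = 0.33 × √(25/2) = 1.1667. Critical value z_{0.025} = 1.960.
Revised power = Φ(δ − 1.960) + Φ(−δ − 1.960) = Φ(-0.793) + Φ(-3.127) = 0.2138 + 0.0009 = 0.2147.

Power ≈ 0.215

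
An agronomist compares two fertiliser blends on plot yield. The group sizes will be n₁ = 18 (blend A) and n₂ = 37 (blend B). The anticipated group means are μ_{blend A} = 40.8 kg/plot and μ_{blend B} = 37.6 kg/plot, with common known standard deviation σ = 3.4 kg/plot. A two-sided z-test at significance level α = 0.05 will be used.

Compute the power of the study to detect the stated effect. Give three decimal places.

Standardized effect: d = |μ_{blend A} − μ_{blend B}| / σ = |40.8 − 37.6| / 3.4 = 0.9412
Noncentrality parameter: δ = d / √(1/n₁ + 1/n₂) = 0.9412 / √(1/18 + 1/37) = 3.2751
Critical value for a two-sided test at α = 0.05: z_{α/2} = 1.960.
Power = Φ(δ − 1.960) + Φ(−δ − 1.960) = Φ(1.315) + Φ(-5.235) = 0.9058 + 0.0000 = 0.9058.

Power ≈ 0.906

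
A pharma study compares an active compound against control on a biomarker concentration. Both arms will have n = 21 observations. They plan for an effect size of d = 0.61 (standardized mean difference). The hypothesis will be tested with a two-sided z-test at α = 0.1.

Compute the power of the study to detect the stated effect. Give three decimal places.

Noncentrality parameter: δ = d·√(n/2) = 0.61 × √(21/2) = 1.9766
Two-sided α = 0.1 → critical value z_{0.05} = 1.645.
Power = Φ(δ − 1.645) + Φ(−δ − 1.645) = Φ(0.332) + Φ(-3.621) = 0.6300 + 0.0001 = 0.6301.

Power ≈ 0.630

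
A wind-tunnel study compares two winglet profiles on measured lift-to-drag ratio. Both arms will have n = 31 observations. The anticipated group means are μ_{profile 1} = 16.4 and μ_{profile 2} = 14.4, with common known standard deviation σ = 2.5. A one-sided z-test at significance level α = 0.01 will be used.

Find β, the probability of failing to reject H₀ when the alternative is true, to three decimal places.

Standardized effect: d = |μ_{profile 1} − μ_{profile 2}| / σ = |16.4 − 14.4| / 2.5 = 0.8000
Noncentrality parameter: δ = d·√(n/2) = 0.8000 × √(31/2) = 3.1496
Critical value for a one-sided test at α = 0.01: z_α = 2.326.
Power = P(Z > 2.326 − δ) = Φ(0.823) = 0.7948.
Type II error: β = 1 − power = 1 − 0.7948 = 0.2052.

β ≈ 0.205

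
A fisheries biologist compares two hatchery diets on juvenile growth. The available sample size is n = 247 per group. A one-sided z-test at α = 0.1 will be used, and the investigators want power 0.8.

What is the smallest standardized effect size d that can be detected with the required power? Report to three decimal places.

Required noncentrality: δ = z_{0.1} + z_{0.20} = 1.282 + 0.842 = 2.123.
δ = d·√(n/2) ⇒ d = δ/√(n/2) = 2.123/√(247/2) = 0.1911.

d ≈ 0.191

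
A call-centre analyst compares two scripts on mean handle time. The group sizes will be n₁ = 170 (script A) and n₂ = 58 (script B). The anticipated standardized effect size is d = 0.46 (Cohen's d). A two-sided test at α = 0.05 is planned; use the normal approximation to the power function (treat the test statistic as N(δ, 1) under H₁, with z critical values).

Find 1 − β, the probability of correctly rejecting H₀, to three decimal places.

Power ≈ 0.857

Noncentrality parameter: δ = d / √(1/n₁ + 1/n₂) = 0.46 / √(1/170 + 1/58) = 3.0250
Two-sided α = 0.05 → critical value z_{0.025} = 1.960.
Power = Φ(δ − 1.960) + Φ(−δ − 1.960) = Φ(1.065) + Φ(-4.985) = 0.8566 + 0.0000 = 0.8566.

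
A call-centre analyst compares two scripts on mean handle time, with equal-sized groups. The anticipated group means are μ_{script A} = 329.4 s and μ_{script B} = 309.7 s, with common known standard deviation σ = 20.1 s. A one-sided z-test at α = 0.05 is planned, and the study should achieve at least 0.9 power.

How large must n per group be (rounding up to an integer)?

n = 18 per group

Standardized effect: d = |μ_{script A} − μ_{script B}| / σ = |329.4 − 309.7| / 20.1 = 0.9801
Set Φ(δ − 1.645) = 0.9; then δ − 1.645 = Φ⁻¹(0.9) = 1.282, giving δ = 2.926.
δ = d·√(n/2) ⇒ n = 2(δ/d)² = 2 × (2.926 / 0.9801)² = 17.83.
Round up to the next whole unit.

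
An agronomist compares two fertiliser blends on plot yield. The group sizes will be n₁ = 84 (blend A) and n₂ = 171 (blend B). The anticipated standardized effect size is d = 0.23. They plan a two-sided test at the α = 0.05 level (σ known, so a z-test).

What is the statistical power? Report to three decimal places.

Power ≈ 0.408

Noncentrality parameter: δ = d / √(1/n₁ + 1/n₂) = 0.23 / √(1/84 + 1/171) = 1.7262
Two-sided α = 0.05 → critical value z_{0.025} = 1.960.
Power = Φ(δ − 1.960) + Φ(−δ − 1.960) = Φ(-0.234) + Φ(-3.686) = 0.4076 + 0.0001 = 0.4077.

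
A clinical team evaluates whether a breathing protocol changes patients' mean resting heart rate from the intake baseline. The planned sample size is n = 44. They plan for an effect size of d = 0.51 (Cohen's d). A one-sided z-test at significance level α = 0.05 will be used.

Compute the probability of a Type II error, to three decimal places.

β ≈ 0.041

Noncentrality parameter: λ = d·√n = 0.51 × √44 = 3.3830
One-sided α = 0.05 → critical value z_{0.05} = 1.645.
Power = Φ(λ − 1.645) = Φ(1.738) = 0.9589.
Type II error: β = 1 − power = 1 − 0.9589 = 0.0411.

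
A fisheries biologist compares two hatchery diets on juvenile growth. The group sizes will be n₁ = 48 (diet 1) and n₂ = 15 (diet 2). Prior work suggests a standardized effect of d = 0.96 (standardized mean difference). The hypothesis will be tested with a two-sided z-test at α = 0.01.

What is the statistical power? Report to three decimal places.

Noncentrality parameter: δ = d / √(1/n₁ + 1/n₂) = 0.96 / √(1/48 + 1/15) = 3.2454
Two-sided α = 0.01 → critical value z_{0.005} = 2.576.
Power = Φ(δ − 2.576) + Φ(−δ − 2.576) = Φ(0.670) + Φ(-5.821) = 0.7484 + 0.0000 = 0.7484.

Power ≈ 0.748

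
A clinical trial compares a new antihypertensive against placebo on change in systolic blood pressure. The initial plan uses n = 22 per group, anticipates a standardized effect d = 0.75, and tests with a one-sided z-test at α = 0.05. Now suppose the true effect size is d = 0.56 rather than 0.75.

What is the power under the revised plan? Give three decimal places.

Power ≈ 0.584

With d = 0.56: δ = d·√(n/2) = 0.56 × √(22/2) = 1.8573. Critical value z_{0.05} = 1.645.
Revised power = Φ(δ − 1.645) = Φ(0.212) = 0.5841.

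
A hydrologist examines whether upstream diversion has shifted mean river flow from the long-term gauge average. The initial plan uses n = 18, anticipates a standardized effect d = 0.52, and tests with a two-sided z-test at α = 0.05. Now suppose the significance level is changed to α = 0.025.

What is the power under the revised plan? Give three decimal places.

Power ≈ 0.486

δ = d·√n = 0.52 × √18 = 2.2062 (unchanged). New critical value: z_{0.0125} = 2.241.
Revised power = Φ(δ − 2.241) + Φ(−δ − 2.241) = Φ(-0.035) + Φ(-4.448) = 0.4859 + 0.0000 = 0.4860.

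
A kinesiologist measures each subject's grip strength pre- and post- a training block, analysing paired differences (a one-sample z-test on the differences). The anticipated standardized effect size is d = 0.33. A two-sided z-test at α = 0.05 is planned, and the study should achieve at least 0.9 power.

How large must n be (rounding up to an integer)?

Set Φ(δ − 1.960) = 0.9; then δ − 1.960 = Φ⁻¹(0.9) = 1.282, giving δ = 3.242.
(Ignoring the negligible lower-tail rejection probability gives the usual closed-form inversion.)
δ = d·√n ⇒ n = (δ/d)² = (3.242 / 0.33)² = 96.49.
Round up to the next whole unit.

n = 97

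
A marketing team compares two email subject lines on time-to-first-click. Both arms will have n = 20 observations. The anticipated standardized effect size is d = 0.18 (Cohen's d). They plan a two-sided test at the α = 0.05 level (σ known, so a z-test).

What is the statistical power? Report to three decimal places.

Noncentrality parameter: δ = d·√(n/2) = 0.18 × √(20/2) = 0.5692
Critical value for a two-sided test at α = 0.05: z_{α/2} = 1.960.
Power = Φ(δ − 1.960) + Φ(−δ − 1.960) = Φ(-1.391) + Φ(-2.529) = 0.0822 + 0.0057 = 0.0879.

Power ≈ 0.088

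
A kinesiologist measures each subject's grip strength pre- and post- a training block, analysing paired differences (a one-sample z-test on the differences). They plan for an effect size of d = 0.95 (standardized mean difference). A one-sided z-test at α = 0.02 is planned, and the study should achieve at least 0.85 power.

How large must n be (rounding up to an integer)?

n = 11

Set Φ(δ − 2.054) = 0.85; then δ − 2.054 = Φ⁻¹(0.85) = 1.036, giving δ = 3.090.
δ = d·√n ⇒ n = (δ/d)² = (3.090 / 0.95)² = 10.58.
Rounding up, n = 11.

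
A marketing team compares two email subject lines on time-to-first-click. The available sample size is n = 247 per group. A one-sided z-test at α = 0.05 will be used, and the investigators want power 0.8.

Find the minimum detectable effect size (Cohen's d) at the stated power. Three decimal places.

d ≈ 0.224

Need Φ(δ − 1.645) = 0.8, so δ = 1.645 + 0.842 = 2.486.
δ = d·√(n/2) ⇒ d = δ/√(n/2) = 2.486/√(247/2) = 0.2237.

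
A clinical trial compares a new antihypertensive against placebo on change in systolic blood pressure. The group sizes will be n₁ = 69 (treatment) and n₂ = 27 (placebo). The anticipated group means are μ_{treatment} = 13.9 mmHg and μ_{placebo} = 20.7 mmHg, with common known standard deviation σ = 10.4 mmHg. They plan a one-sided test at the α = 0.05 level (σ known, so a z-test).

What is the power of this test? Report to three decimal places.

Power ≈ 0.892

Standardized effect: d = |μ_{treatment} − μ_{placebo}| / σ = |13.9 − 20.7| / 10.4 = 0.6538
Noncentrality parameter: δ = d / √(1/n₁ + 1/n₂) = 0.6538 / √(1/69 + 1/27) = 2.8804
Critical value for a one-sided test at α = 0.05: z_α = 1.645.
Power = P(Z > 1.645 − δ) = Φ(1.236) = 0.8917.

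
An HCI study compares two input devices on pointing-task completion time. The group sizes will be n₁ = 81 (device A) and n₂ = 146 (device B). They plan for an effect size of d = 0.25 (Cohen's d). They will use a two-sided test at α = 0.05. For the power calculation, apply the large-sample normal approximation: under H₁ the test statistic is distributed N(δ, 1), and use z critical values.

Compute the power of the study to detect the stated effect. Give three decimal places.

Noncentrality parameter: δ = d / √(1/n₁ + 1/n₂) = 0.25 / √(1/81 + 1/146) = 1.8045
Two-sided α = 0.05 → critical value z_{0.025} = 1.960.
Power = Φ(δ − 1.960) + Φ(−δ − 1.960) = Φ(-0.156) + Φ(-3.764) = 0.4382 + 0.0001 = 0.4383.

Power ≈ 0.438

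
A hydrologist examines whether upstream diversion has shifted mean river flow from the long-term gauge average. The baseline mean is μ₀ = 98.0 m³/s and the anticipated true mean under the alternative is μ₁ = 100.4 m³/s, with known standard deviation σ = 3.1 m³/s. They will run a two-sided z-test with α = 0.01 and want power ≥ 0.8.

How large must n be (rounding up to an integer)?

n = 20

Standardized effect: d = |μ₁ − μ₀| / σ = |100.4 − 98.0| / 3.1 = 0.7742
For power 0.8 need Φ(δ − z_{0.005}) = 0.8, so δ = z_{0.005} + z_{0.20} = 2.576 + 0.842 = 3.417.
(For δ > 0 the lower-tail rejection region contributes negligibly to power, so the one-term inversion is standard.)
δ = d·√n ⇒ n = (δ/d)² = (3.417 / 0.7742)² = 19.49.
Round up to the next whole unit.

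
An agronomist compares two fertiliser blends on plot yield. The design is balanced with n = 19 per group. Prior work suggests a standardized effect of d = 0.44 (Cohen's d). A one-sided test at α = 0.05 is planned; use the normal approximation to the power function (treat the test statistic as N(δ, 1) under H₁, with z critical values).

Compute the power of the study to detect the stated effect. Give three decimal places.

Noncentrality parameter: δ = d·√(n/2) = 0.44 × √(19/2) = 1.3562
One-sided α = 0.05 → critical value z_{0.05} = 1.645.
Power = Φ(δ − 1.645) = Φ(-0.289) = 0.3864.

Power ≈ 0.386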